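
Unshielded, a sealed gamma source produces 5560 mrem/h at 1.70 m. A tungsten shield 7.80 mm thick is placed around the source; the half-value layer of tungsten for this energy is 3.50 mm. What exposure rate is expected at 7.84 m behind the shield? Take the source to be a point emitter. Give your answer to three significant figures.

Distance alone: (1.70/7.84)² = 0.04702, so 5560 × 0.04702 = 261.4 mrem/h.
Shield: 7.80/3.50 = 2.229 half-value layers → attenuation 2^(−2.229) = 0.2133.
Combined: 261.4 × 0.2133 = 55.76 mrem/h.

55.8 mrem/h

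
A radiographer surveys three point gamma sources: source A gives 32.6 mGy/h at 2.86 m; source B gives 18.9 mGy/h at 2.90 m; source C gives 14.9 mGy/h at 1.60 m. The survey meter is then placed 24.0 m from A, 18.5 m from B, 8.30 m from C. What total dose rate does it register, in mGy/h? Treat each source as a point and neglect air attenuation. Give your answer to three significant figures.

By superposition, sum each source's inverse-square contribution:
A: 32.6 × (2.86/24.0)² = 0.4629 mGy/h
B: 18.9 × (2.90/18.5)² = 0.4644 mGy/h
C: 14.9 × (1.60/8.30)² = 0.5537 mGy/h
Total = 0.4629 + 0.4644 + 0.5537 = 1.481 mGy/h.

1.48 mGy/h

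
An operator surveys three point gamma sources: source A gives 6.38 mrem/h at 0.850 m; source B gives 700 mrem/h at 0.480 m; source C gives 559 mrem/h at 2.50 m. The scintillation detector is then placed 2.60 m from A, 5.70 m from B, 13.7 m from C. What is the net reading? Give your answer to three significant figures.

Each source contributes Iᵢ·(dᵢ/rᵢ)²; contributions add.
A: 6.38 × (0.850/2.60)² = 0.6819 mrem/h
B: 700 × (0.480/5.70)² = 4.964 mrem/h
C: 559 × (2.50/13.7)² = 18.61 mrem/h
Total = 0.6819 + 4.964 + 18.61 = 24.26 mrem/h.

24.3 mrem/h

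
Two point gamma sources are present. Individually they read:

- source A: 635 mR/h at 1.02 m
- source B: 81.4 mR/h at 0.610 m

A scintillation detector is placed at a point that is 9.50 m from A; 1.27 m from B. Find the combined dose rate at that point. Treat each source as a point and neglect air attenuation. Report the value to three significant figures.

26.1 mR/h

Each source contributes Iᵢ·(dᵢ/rᵢ)²; contributions add.
A: 635 × (1.02/9.50)² = 7.320 mR/h
B: 81.4 × (0.610/1.27)² = 18.78 mR/h
Total = 7.320 + 18.78 = 26.10 mR/h.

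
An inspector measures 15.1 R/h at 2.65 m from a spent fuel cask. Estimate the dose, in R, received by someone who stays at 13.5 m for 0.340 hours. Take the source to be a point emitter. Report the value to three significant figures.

Using I₁d₁² = I₂d₂², rate at 13.5 m:
15.1 × (2.65/13.5)² = 15.1 × 0.03853 = 0.5818 R/h.
Dose = rate × time = 0.5818 R/h × 0.3400 h = 0.1978 R.

0.198 R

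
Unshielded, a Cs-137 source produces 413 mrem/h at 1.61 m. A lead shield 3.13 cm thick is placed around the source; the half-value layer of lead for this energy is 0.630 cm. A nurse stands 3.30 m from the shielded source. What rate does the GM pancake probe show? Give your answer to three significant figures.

Distance alone: (1.61/3.30)² = 0.2380, so 413 × 0.2380 = 98.29 mrem/h.
Shield: 3.13/0.630 = 4.968 half-value layers → attenuation 2^(−4.968) = 0.03195.
Combined: 98.29 × 0.03195 = 3.140 mrem/h.

3.14 mrem/h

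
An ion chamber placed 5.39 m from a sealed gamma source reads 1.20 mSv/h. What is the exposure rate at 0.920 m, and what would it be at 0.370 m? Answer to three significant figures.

41.2 mSv/h; 255 mSv/h

Using I₁d₁² = I₂d₂²,
At 0.920 m: 1.20 × (5.39/0.920)² = 1.20 × 34.32 = 41.18 mSv/h
At 0.370 m: 41.18 × (0.920/0.370)² = 41.18 × 6.183 = 254.6 mSv/h.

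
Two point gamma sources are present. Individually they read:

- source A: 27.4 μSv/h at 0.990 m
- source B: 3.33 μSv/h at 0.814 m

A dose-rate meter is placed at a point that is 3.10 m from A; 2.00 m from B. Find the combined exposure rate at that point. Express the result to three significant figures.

3.35 μSv/h

By superposition, sum each source's inverse-square contribution:
A: 27.4 × (0.990/3.10)² = 2.794 μSv/h
B: 3.33 × (0.814/2.00)² = 0.5516 μSv/h
Total = 2.794 + 0.5516 = 3.346 μSv/h.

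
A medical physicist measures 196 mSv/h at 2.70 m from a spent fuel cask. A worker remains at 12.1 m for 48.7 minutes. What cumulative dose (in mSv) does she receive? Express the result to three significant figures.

Using I₁d₁² = I₂d₂², rate at 12.1 m:
(2.70/12.1)² = 0.04979, so 196 × 0.04979 = 9.759 mSv/h.
Dose = rate × time = 9.759 mSv/h × 0.8117 h = 7.921 mSv.

7.92 mSv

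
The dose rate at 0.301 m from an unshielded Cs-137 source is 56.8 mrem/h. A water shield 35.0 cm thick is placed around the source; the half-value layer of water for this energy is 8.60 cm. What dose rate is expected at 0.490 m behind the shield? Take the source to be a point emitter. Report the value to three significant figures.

Distance alone: (0.301/0.490)² = 0.3773, so 56.8 × 0.3773 = 21.43 mrem/h.
Shield: 35.0/8.60 = 4.070 half-value layers → attenuation 2^(−4.070) = 0.05954.
Combined: 21.43 × 0.05954 = 1.276 mrem/h.

1.28 mrem/h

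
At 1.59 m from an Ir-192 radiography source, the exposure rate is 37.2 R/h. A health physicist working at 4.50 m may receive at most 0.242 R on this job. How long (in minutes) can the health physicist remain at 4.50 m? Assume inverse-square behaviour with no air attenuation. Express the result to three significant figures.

Since intensity falls as 1/r², rate at 4.50 m:
(1.59/4.50)² = 0.1248, so 37.2 × 0.1248 = 4.643 R/h.
Stay time = 0.242 R ÷ 4.643 R/h = 0.05212 h = 3.127 min.

3.13 min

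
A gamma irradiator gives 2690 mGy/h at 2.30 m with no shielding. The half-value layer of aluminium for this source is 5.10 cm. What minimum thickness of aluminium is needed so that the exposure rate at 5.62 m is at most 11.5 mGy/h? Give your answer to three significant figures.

At 5.62 m, distance alone gives (2.30/5.62)² = 0.1675, so 2690 × 0.1675 = 450.6 mGy/h.
Further attenuation needed: 450.6/11.5 = 39.18.
n = log₂(39.18) = 5.292 half-value layers.
Thickness = 5.292 × 5.10 cm = 26.99 cm.

27.0 cm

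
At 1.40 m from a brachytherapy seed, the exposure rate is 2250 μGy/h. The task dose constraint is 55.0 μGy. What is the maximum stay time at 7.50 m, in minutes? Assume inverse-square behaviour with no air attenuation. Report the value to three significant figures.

42.1 min

Since intensity falls as 1/r², rate at 7.50 m:
(1.40/7.50)² = 0.03484, so 2250 × 0.03484 = 78.39 μGy/h.
Stay time = 55.0 μGy ÷ 78.39 μGy/h = 0.7016 h = 42.10 min.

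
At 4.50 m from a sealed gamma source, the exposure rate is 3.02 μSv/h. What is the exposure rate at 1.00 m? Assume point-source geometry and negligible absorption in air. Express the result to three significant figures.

61.2 μSv/h

By the inverse-square law, the rate at 1.00 m is
(4.50/1.00)² = 20.25, so 3.02 × 20.25 = 61.16 μSv/h.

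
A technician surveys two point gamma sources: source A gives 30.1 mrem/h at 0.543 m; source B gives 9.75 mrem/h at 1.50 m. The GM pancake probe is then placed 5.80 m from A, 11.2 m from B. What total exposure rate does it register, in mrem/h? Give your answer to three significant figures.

Each source contributes Iᵢ·(dᵢ/rᵢ)²; contributions add.
A: 30.1 × (0.543/5.80)² = 0.2638 mrem/h
B: 9.75 × (1.50/11.2)² = 0.1749 mrem/h
Total = 0.2638 + 0.1749 = 0.4387 mrem/h.

0.439 mrem/h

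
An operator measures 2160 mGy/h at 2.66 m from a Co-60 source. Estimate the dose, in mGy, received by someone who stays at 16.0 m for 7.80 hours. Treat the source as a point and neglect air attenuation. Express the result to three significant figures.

466 mGy

Since intensity falls as 1/r², rate at 16.0 m:
(2.66/16.0)² = 0.02764, so 2160 × 0.02764 = 59.70 mGy/h.
Dose = rate × time = 59.70 mGy/h × 7.800 h = 465.7 mGy.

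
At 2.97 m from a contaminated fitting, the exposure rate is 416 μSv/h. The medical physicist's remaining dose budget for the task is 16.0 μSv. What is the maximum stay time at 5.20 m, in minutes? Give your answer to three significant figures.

Applying the 1/r² law, rate at 5.20 m:
416 × (2.97/5.20)² = 416 × 0.3262 = 135.7 μSv/h.
Stay time = 16.0 μSv ÷ 135.7 μSv/h = 0.1179 h = 7.074 min.

7.07 min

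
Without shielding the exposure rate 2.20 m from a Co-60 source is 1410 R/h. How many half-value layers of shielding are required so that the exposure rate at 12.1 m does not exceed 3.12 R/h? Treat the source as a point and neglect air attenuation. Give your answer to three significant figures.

3.90 half-value layers

At 12.1 m, distance alone gives (2.20/12.1)² = 0.03306, so 1410 × 0.03306 = 46.61 R/h.
Further attenuation needed: 46.61/3.12 = 14.94.
n = log₂(14.94) = 3.901 half-value layers.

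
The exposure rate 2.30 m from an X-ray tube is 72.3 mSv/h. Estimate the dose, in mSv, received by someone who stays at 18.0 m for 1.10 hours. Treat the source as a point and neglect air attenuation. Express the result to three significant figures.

Since intensity falls as 1/r², rate at 18.0 m:
72.3 × (2.30/18.0)² = 72.3 × 0.01633 = 1.181 mSv/h.
Dose = rate × time = 1.181 mSv/h × 1.100 h = 1.299 mSv.

1.30 mSv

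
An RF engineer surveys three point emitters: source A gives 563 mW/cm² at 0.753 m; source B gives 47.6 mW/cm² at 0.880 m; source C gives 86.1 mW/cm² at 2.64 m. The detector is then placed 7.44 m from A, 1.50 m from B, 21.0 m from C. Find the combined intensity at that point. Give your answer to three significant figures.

Each source contributes Iᵢ·(dᵢ/rᵢ)²; contributions add.
A: 563 × (0.753/7.44)² = 5.767 mW/cm²
B: 47.6 × (0.880/1.50)² = 16.38 mW/cm²
C: 86.1 × (2.64/21.0)² = 1.361 mW/cm²
Total = 5.767 + 16.38 + 1.361 = 23.51 mW/cm².

23.5 mW/cm²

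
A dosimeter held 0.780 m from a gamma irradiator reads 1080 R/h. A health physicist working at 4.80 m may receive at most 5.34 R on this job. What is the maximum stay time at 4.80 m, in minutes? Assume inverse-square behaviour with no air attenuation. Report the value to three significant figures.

Using I₁d₁² = I₂d₂², rate at 4.80 m:
1080 × (0.780/4.80)² = 1080 × 0.02641 = 28.52 R/h.
Stay time = 5.34 R ÷ 28.52 R/h = 0.1872 h = 11.23 min.

11.2 min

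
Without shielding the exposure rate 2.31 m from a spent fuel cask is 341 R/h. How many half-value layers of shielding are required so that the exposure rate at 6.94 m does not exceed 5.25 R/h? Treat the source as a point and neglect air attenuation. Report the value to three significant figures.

2.85 half-value layers

At 6.94 m, distance alone gives (2.31/6.94)² = 0.1108, so 341 × 0.1108 = 37.78 R/h.
Further attenuation needed: 37.78/5.25 = 7.196.
n = log₂(7.196) = 2.847 half-value layers.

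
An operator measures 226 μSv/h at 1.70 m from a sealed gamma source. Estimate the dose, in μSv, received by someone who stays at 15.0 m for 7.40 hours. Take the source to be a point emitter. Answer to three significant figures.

21.5 μSv

Applying the 1/r² law, rate at 15.0 m:
(1.70/15.0)² = 0.01284, so 226 × 0.01284 = 2.902 μSv/h.
Dose = rate × time = 2.902 μSv/h × 7.400 h = 21.47 μSv.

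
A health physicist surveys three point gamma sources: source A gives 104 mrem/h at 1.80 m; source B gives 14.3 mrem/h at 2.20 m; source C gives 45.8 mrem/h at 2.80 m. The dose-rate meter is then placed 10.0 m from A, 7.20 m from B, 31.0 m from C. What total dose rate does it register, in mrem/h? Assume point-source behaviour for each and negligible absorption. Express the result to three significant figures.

5.08 mrem/h

Each source contributes Iᵢ·(dᵢ/rᵢ)²; contributions add.
A: 104 × (1.80/10.0)² = 3.370 mrem/h
B: 14.3 × (2.20/7.20)² = 1.335 mrem/h
C: 45.8 × (2.80/31.0)² = 0.3736 mrem/h
Total = 3.370 + 1.335 + 0.3736 = 5.079 mrem/h.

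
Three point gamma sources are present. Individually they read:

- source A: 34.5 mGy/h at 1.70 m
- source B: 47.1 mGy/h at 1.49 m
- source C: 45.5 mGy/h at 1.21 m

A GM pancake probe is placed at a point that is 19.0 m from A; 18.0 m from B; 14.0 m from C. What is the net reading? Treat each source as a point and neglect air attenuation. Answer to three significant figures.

Each source contributes Iᵢ·(dᵢ/rᵢ)²; contributions add.
A: 34.5 × (1.70/19.0)² = 0.2762 mGy/h
B: 47.1 × (1.49/18.0)² = 0.3227 mGy/h
C: 45.5 × (1.21/14.0)² = 0.3399 mGy/h
Total = 0.2762 + 0.3227 + 0.3399 = 0.9388 mGy/h.

0.939 mGy/h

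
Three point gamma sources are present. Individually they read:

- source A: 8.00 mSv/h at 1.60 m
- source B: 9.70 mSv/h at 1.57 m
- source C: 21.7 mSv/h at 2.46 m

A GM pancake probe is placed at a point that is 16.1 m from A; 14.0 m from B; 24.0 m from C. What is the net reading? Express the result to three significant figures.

0.429 mSv/h

Each source contributes Iᵢ·(dᵢ/rᵢ)²; contributions add.
A: 8.00 × (1.60/16.1)² = 0.07901 mSv/h
B: 9.70 × (1.57/14.0)² = 0.1220 mSv/h
C: 21.7 × (2.46/24.0)² = 0.2280 mSv/h
Total = 0.07901 + 0.1220 + 0.2280 = 0.4290 mSv/h.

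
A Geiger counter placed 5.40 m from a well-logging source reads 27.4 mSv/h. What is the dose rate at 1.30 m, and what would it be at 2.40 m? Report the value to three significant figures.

Since intensity falls as 1/r²,
At 1.30 m: (5.40/1.30)² = 17.25, so 27.4 × 17.25 = 472.6 mSv/h
At 2.40 m: 472.6 × (1.30/2.40)² = 472.6 × 0.2934 = 138.7 mSv/h.

473 mSv/h; 139 mSv/h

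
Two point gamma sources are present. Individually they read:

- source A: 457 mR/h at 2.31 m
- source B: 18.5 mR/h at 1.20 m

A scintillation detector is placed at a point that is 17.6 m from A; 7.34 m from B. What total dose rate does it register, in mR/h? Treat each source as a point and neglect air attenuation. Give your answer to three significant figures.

By superposition, sum each source's inverse-square contribution:
A: 457 × (2.31/17.6)² = 7.873 mR/h
B: 18.5 × (1.20/7.34)² = 0.4945 mR/h
Total = 7.873 + 0.4945 = 8.367 mR/h.

8.37 mR/h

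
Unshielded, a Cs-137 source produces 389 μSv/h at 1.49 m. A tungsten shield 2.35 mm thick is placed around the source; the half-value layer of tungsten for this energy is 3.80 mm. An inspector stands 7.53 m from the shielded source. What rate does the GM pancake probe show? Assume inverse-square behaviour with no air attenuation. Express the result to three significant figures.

Distance alone: (1.49/7.53)² = 0.03915, so 389 × 0.03915 = 15.23 μSv/h.
Shield: 2.35/3.80 = 0.6184 half-value layers → attenuation 2^(−0.6184) = 0.6514.
Combined: 15.23 × 0.6514 = 9.921 μSv/h.

9.92 μSv/h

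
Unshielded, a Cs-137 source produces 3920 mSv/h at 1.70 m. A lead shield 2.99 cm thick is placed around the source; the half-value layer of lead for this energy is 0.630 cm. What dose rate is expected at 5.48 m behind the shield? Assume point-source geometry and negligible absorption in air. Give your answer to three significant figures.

Distance alone: 3920 × (1.70/5.48)² = 3920 × 0.09624 = 377.3 mSv/h.
Shield: 2.99/0.630 = 4.746 half-value layers → attenuation 2^(−4.746) = 0.03727.
Combined: 377.3 × 0.03727 = 14.06 mSv/h.

14.1 mSv/h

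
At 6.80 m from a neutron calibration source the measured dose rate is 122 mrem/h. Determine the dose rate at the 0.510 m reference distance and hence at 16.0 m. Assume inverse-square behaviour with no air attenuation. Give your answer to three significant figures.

21700 mrem/h; 22.0 mrem/h

Applying the 1/r² law,
At 0.510 m: (6.80/0.510)² = 177.8, so 122 × 177.8 = 21690 mrem/h
At 16.0 m: 21690 × (0.510/16.0)² = 21690 × 0.001016 = 22.04 mrem/h.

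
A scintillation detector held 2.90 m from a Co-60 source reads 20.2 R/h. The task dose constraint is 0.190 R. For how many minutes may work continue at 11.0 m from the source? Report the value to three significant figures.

Applying the 1/r² law, rate at 11.0 m:
20.2 × (2.90/11.0)² = 20.2 × 0.06950 = 1.404 R/h.
Stay time = 0.190 R ÷ 1.404 R/h = 0.1353 h = 8.118 min.

8.12 min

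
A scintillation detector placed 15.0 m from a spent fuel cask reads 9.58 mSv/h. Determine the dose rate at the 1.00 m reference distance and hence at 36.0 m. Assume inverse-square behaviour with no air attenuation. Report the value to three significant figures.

2160 mSv/h; 1.66 mSv/h

By the inverse-square law,
At 1.00 m: 9.58 × (15.0/1.00)² = 9.58 × 225.0 = 2156 mSv/h
At 36.0 m: 2156 × (1.00/36.0)² = 2156 × 0.0007716 = 1.664 mSv/h.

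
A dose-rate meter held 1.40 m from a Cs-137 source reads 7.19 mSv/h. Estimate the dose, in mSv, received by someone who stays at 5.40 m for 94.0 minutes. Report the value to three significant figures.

Applying the 1/r² law, rate at 5.40 m:
7.19 × (1.40/5.40)² = 7.19 × 0.06722 = 0.4833 mSv/h.
Dose = rate × time = 0.4833 mSv/h × 1.567 h = 0.7573 mSv.

0.757 mSv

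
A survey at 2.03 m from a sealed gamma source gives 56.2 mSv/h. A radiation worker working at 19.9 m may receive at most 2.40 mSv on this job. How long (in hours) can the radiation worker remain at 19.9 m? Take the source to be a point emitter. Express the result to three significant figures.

Intensity scales as (d₁/d₂)², so rate at 19.9 m:
(2.03/19.9)² = 0.01041, so 56.2 × 0.01041 = 0.5850 mSv/h.
Stay time = 2.40 mSv ÷ 0.5850 mSv/h = 4.103 h.

4.10 h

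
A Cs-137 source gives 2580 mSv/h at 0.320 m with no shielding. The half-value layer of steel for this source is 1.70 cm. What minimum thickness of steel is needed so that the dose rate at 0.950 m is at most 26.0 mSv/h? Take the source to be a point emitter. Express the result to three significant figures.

At 0.950 m, distance alone gives 2580 × (0.320/0.950)² = 2580 × 0.1135 = 292.8 mSv/h.
Further attenuation needed: 292.8/26.0 = 11.26.
n = log₂(11.26) = 3.493 half-value layers.
Thickness = 3.493 × 1.70 cm = 5.938 cm.

5.94 cm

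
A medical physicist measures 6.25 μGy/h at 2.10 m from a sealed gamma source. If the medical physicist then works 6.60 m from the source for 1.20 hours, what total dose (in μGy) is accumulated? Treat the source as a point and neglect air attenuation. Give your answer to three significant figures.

0.759 μGy

Using I₁d₁² = I₂d₂², rate at 6.60 m:
6.25 × (2.10/6.60)² = 6.25 × 0.1012 = 0.6325 μGy/h.
Dose = rate × time = 0.6325 μGy/h × 1.200 h = 0.7590 μGy.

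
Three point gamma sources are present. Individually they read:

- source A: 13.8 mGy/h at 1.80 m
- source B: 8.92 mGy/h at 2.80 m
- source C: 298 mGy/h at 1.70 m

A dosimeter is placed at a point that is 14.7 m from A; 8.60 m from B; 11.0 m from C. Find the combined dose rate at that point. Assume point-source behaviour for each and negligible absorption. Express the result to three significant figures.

8.27 mGy/h

By superposition, sum each source's inverse-square contribution:
A: 13.8 × (1.80/14.7)² = 0.2069 mGy/h
B: 8.92 × (2.80/8.60)² = 0.9455 mGy/h
C: 298 × (1.70/11.0)² = 7.118 mGy/h
Total = 0.2069 + 0.9455 + 7.118 = 8.270 mGy/h.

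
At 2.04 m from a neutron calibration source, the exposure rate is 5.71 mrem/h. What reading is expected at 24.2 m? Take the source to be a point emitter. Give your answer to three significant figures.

0.0406 mrem/h

Applying the 1/r² law, the rate at 24.2 m is
5.71 × (2.04/24.2)² = 5.71 × 0.007106 = 0.04058 mrem/h.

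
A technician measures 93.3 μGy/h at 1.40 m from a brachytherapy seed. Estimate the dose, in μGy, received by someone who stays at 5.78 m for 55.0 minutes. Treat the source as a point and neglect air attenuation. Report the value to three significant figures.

By the inverse-square law, rate at 5.78 m:
93.3 × (1.40/5.78)² = 93.3 × 0.05867 = 5.474 μGy/h.
Dose = rate × time = 5.474 μGy/h × 0.9167 h = 5.018 μGy.

5.02 μGy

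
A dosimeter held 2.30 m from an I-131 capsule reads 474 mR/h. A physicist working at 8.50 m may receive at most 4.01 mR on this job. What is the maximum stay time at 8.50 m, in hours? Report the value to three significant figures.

Applying the 1/r² law, rate at 8.50 m:
(2.30/8.50)² = 0.07322, so 474 × 0.07322 = 34.71 mR/h.
Stay time = 4.01 mR ÷ 34.71 mR/h = 0.1155 h.

0.116 h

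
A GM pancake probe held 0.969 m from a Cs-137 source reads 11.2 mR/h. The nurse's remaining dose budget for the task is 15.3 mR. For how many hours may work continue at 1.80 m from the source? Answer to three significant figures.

4.71 h

By the inverse-square law, rate at 1.80 m:
(0.969/1.80)² = 0.2898, so 11.2 × 0.2898 = 3.246 mR/h.
Stay time = 15.3 mR ÷ 3.246 mR/h = 4.713 h.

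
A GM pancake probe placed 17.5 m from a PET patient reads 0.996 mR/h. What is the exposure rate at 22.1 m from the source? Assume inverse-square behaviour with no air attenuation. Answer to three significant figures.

0.625 mR/h

By the inverse-square law, scaling from 17.5 m to 22.1 m:
0.996 × (17.5/22.1)² = 0.996 × 0.6270 = 0.6245 mR/h.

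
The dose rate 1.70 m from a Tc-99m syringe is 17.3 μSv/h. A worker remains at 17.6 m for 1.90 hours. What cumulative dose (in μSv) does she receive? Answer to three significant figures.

Intensity scales as (d₁/d₂)², so rate at 17.6 m:
(1.70/17.6)² = 0.009330, so 17.3 × 0.009330 = 0.1614 μSv/h.
Dose = rate × time = 0.1614 μSv/h × 1.900 h = 0.3067 μSv.

0.307 μSv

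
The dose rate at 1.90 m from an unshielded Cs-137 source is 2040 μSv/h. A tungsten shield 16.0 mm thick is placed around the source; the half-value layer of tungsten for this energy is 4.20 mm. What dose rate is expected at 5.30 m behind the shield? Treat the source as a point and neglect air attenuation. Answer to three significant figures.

18.7 μSv/h

Distance alone: (1.90/5.30)² = 0.1285, so 2040 × 0.1285 = 262.1 μSv/h.
Shield: 16.0/4.20 = 3.810 half-value layers → attenuation 2^(−3.810) = 0.07130.
Combined: 262.1 × 0.07130 = 18.69 μSv/h.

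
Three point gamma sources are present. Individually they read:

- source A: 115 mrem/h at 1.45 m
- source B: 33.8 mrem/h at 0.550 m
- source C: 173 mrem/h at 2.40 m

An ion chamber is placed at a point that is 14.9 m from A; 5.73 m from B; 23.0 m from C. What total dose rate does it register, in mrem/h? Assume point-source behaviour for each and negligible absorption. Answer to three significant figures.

By superposition, sum each source's inverse-square contribution:
A: 115 × (1.45/14.9)² = 1.089 mrem/h
B: 33.8 × (0.550/5.73)² = 0.3114 mrem/h
C: 173 × (2.40/23.0)² = 1.884 mrem/h
Total = 1.089 + 0.3114 + 1.884 = 3.284 mrem/h.

3.28 mrem/h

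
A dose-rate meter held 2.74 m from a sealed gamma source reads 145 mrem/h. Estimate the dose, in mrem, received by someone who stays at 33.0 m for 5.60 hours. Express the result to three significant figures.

Intensity scales as (d₁/d₂)², so rate at 33.0 m:
(2.74/33.0)² = 0.006894, so 145 × 0.006894 = 0.9996 mrem/h.
Dose = rate × time = 0.9996 mrem/h × 5.600 h = 5.598 mrem.

5.60 mrem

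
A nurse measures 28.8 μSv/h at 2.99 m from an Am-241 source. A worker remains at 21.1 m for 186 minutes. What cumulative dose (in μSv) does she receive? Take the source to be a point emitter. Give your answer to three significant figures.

By the inverse-square law, rate at 21.1 m:
28.8 × (2.99/21.1)² = 28.8 × 0.02008 = 0.5783 μSv/h.
Dose = rate × time = 0.5783 μSv/h × 3.100 h = 1.793 μSv.

1.79 μSv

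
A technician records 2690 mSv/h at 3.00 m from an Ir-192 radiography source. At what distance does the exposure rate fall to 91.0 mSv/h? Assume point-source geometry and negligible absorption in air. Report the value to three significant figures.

Using I₁d₁² = I₂d₂², d₂ = d₁·√(I₁/I₂).
I₁/I₂ = 2690/91.0 = 29.56, so d₂ = 3.00 × √29.56 = 16.31 m.

16.3 m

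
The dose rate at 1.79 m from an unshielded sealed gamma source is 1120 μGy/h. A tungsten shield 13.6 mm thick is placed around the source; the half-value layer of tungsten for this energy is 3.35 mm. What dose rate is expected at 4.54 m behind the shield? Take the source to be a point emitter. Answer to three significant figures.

Distance alone: (1.79/4.54)² = 0.1555, so 1120 × 0.1555 = 174.2 μGy/h.
Shield: 13.6/3.35 = 4.060 half-value layers → attenuation 2^(−4.060) = 0.05995.
Combined: 174.2 × 0.05995 = 10.44 μGy/h.

10.4 μGy/h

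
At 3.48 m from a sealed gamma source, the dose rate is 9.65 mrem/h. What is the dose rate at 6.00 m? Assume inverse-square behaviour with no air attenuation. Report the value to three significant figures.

Applying the 1/r² law, the rate at 6.00 m is
9.65 × (3.48/6.00)² = 9.65 × 0.3364 = 3.246 mrem/h.

3.25 mrem/h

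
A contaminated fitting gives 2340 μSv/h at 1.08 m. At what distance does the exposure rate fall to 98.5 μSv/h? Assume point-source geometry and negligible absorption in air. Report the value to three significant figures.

Using I₁d₁² = I₂d₂², d₂ = d₁·√(I₁/I₂).
I₁/I₂ = 2340/98.5 = 23.76, so d₂ = 1.08 × √23.76 = 5.264 m.

5.26 m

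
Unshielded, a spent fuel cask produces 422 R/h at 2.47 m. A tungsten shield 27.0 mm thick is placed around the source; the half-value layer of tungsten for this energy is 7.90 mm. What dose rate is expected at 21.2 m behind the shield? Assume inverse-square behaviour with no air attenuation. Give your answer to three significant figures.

0.536 R/h

Distance alone: 422 × (2.47/21.2)² = 422 × 0.01357 = 5.727 R/h.
Shield: 27.0/7.90 = 3.418 half-value layers → attenuation 2^(−3.418) = 0.09356.
Combined: 5.727 × 0.09356 = 0.5358 R/h.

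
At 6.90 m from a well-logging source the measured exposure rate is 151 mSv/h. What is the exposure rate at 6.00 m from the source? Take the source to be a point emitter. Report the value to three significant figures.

Intensity scales as (d₁/d₂)², so scaling from 6.90 m to 6.00 m:
151 × (6.90/6.00)² = 151 × 1.323 = 199.8 mSv/h.

200 mSv/h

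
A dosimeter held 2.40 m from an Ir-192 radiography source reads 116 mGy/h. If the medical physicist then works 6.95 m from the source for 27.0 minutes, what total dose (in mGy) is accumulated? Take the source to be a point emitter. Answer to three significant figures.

Using I₁d₁² = I₂d₂², rate at 6.95 m:
116 × (2.40/6.95)² = 116 × 0.1192 = 13.83 mGy/h.
Dose = rate × time = 13.83 mGy/h × 0.4500 h = 6.224 mGy.

6.22 mGy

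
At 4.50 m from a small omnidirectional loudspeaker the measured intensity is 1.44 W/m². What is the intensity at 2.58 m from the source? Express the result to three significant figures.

4.38 W/m²

Using I₁d₁² = I₂d₂², scaling from 4.50 m to 2.58 m:
(4.50/2.58)² = 3.042, so 1.44 × 3.042 = 4.380 W/m².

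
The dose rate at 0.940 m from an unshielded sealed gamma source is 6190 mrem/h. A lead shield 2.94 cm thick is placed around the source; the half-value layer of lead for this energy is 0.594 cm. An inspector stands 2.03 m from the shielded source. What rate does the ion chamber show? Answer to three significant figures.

43.0 mrem/h

Distance alone: 6190 × (0.940/2.03)² = 6190 × 0.2144 = 1327 mrem/h.
Shield: 2.94/0.594 = 4.949 half-value layers → attenuation 2^(−4.949) = 0.03237.
Combined: 1327 × 0.03237 = 42.95 mrem/h.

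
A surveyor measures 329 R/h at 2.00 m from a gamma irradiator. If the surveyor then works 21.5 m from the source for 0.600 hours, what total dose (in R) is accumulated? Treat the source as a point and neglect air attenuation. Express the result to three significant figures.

1.71 R

Applying the 1/r² law, rate at 21.5 m:
329 × (2.00/21.5)² = 329 × 0.008653 = 2.847 R/h.
Dose = rate × time = 2.847 R/h × 0.6000 h = 1.708 R.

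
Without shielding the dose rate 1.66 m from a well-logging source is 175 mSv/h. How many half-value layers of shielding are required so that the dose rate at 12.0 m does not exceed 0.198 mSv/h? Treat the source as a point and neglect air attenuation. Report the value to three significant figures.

At 12.0 m, distance alone gives (1.66/12.0)² = 0.01914, so 175 × 0.01914 = 3.349 mSv/h.
Further attenuation needed: 3.349/0.198 = 16.91.
n = log₂(16.91) = 4.080 half-value layers.

4.08 half-value layers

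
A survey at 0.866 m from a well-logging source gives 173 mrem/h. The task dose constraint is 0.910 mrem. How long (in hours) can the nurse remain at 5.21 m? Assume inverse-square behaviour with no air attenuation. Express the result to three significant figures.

Applying the 1/r² law, rate at 5.21 m:
173 × (0.866/5.21)² = 173 × 0.02763 = 4.780 mrem/h.
Stay time = 0.910 mrem ÷ 4.780 mrem/h = 0.1904 h.

0.190 h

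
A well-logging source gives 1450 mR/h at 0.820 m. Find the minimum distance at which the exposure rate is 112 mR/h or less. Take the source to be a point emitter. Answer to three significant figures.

Intensity scales as (d₁/d₂)², so d₂ = d₁·√(I₁/I₂).
I₁/I₂ = 1450/112 = 12.95, so d₂ = 0.820 × √12.95 = 2.951 m.

2.95 m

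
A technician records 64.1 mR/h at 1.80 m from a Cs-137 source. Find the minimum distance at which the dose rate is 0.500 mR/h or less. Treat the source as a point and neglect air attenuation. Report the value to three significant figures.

20.4 m

Intensity scales as (d₁/d₂)², so d₂ = d₁·√(I₁/I₂).
I₁/I₂ = 64.1/0.500 = 128.2, so d₂ = 1.80 × √128.2 = 20.38 m.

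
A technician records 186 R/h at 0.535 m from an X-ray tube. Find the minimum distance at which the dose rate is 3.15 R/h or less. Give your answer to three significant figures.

By the inverse-square law, d₂ = d₁·√(I₁/I₂).
I₁/I₂ = 186/3.15 = 59.05, so d₂ = 0.535 × √59.05 = 4.111 m.

4.11 m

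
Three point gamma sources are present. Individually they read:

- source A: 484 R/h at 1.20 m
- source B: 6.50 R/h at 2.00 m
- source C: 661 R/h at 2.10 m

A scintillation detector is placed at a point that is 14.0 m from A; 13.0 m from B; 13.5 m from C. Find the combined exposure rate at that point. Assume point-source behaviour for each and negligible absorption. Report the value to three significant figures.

19.7 R/h

Each source contributes Iᵢ·(dᵢ/rᵢ)²; contributions add.
A: 484 × (1.20/14.0)² = 3.556 R/h
B: 6.50 × (2.00/13.0)² = 0.1538 R/h
C: 661 × (2.10/13.5)² = 15.99 R/h
Total = 3.556 + 0.1538 + 15.99 = 19.70 R/h.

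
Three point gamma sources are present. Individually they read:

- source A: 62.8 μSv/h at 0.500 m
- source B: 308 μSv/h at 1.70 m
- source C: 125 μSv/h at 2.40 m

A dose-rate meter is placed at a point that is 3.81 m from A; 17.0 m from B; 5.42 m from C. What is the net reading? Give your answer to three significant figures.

28.7 μSv/h

By superposition, sum each source's inverse-square contribution:
A: 62.8 × (0.500/3.81)² = 1.082 μSv/h
B: 308 × (1.70/17.0)² = 3.080 μSv/h
C: 125 × (2.40/5.42)² = 24.51 μSv/h
Total = 1.082 + 3.080 + 24.51 = 28.67 μSv/h.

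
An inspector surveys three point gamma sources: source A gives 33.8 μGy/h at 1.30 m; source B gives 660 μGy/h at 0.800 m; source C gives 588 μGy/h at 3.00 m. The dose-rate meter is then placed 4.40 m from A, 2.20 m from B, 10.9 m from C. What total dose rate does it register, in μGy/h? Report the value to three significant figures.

By superposition, sum each source's inverse-square contribution:
A: 33.8 × (1.30/4.40)² = 2.951 μGy/h
B: 660 × (0.800/2.20)² = 87.27 μGy/h
C: 588 × (3.00/10.9)² = 44.54 μGy/h
Total = 2.951 + 87.27 + 44.54 = 134.8 μGy/h.

135 μGy/h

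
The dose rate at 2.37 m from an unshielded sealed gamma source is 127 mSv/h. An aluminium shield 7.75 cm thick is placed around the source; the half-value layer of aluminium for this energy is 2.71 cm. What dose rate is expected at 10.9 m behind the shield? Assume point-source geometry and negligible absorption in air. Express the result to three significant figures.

Distance alone: 127 × (2.37/10.9)² = 127 × 0.04728 = 6.005 mSv/h.
Shield: 7.75/2.71 = 2.860 half-value layers → attenuation 2^(−2.860) = 0.1377.
Combined: 6.005 × 0.1377 = 0.8269 mSv/h.

0.827 mSv/h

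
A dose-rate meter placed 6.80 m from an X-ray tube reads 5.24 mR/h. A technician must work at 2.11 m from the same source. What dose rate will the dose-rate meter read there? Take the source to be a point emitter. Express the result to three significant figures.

54.4 mR/h

Applying the 1/r² law, scaling from 6.80 m to 2.11 m:
(6.80/2.11)² = 10.39, so 5.24 × 10.39 = 54.44 mR/h.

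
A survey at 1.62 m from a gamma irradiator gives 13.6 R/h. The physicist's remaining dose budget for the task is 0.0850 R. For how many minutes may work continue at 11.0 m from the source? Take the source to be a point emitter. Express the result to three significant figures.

17.3 min

Intensity scales as (d₁/d₂)², so rate at 11.0 m:
13.6 × (1.62/11.0)² = 13.6 × 0.02169 = 0.2950 R/h.
Stay time = 0.0850 R ÷ 0.2950 R/h = 0.2881 h = 17.29 min.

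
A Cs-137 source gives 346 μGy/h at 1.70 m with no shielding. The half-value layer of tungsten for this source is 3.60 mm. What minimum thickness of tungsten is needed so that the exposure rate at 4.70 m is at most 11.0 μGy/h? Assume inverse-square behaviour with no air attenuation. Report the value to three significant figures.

At 4.70 m, distance alone gives (1.70/4.70)² = 0.1308, so 346 × 0.1308 = 45.26 μGy/h.
Further attenuation needed: 45.26/11.0 = 4.115.
n = log₂(4.115) = 2.041 half-value layers.
Thickness = 2.041 × 3.60 mm = 7.348 mm.

7.35 mm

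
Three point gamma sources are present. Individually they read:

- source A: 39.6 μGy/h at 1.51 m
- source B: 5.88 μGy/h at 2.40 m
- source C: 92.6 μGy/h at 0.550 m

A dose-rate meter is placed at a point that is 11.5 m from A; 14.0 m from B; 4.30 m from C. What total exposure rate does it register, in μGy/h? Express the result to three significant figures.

Each source contributes Iᵢ·(dᵢ/rᵢ)²; contributions add.
A: 39.6 × (1.51/11.5)² = 0.6827 μGy/h
B: 5.88 × (2.40/14.0)² = 0.1728 μGy/h
C: 92.6 × (0.550/4.30)² = 1.515 μGy/h
Total = 0.6827 + 0.1728 + 1.515 = 2.370 μGy/h.

2.37 μGy/h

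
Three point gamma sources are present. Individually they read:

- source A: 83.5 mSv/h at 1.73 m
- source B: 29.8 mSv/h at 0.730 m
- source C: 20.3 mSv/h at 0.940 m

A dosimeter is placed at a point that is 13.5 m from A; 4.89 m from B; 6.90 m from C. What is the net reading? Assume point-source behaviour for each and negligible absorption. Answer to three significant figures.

2.41 mSv/h

By superposition, sum each source's inverse-square contribution:
A: 83.5 × (1.73/13.5)² = 1.371 mSv/h
B: 29.8 × (0.730/4.89)² = 0.6641 mSv/h
C: 20.3 × (0.940/6.90)² = 0.3768 mSv/h
Total = 1.371 + 0.6641 + 0.3768 = 2.412 mSv/h.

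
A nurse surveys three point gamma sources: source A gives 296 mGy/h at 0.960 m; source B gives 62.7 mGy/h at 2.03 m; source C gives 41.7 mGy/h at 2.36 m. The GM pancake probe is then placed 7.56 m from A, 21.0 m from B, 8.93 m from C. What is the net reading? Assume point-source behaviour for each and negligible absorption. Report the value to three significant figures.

8.27 mGy/h

Each source contributes Iᵢ·(dᵢ/rᵢ)²; contributions add.
A: 296 × (0.960/7.56)² = 4.773 mGy/h
B: 62.7 × (2.03/21.0)² = 0.5859 mGy/h
C: 41.7 × (2.36/8.93)² = 2.912 mGy/h
Total = 4.773 + 0.5859 + 2.912 = 8.271 mGy/h.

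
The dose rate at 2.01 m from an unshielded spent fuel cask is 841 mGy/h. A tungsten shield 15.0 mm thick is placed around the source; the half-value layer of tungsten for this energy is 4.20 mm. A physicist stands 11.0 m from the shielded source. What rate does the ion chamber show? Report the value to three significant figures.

2.36 mGy/h

Distance alone: 841 × (2.01/11.0)² = 841 × 0.03339 = 28.08 mGy/h.
Shield: 15.0/4.20 = 3.571 half-value layers → attenuation 2^(−3.571) = 0.08414.
Combined: 28.08 × 0.08414 = 2.363 mGy/h.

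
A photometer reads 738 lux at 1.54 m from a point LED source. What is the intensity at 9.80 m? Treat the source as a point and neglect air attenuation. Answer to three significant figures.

18.2 lux

Using I₁d₁² = I₂d₂², the rate at 9.80 m is
738 × (1.54/9.80)² = 738 × 0.02469 = 18.22 lux.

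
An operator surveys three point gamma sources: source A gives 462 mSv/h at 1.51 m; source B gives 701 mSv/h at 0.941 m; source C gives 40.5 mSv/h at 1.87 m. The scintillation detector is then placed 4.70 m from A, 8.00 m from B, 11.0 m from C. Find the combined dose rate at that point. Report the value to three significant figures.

By superposition, sum each source's inverse-square contribution:
A: 462 × (1.51/4.70)² = 47.69 mSv/h
B: 701 × (0.941/8.00)² = 9.699 mSv/h
C: 40.5 × (1.87/11.0)² = 1.170 mSv/h
Total = 47.69 + 9.699 + 1.170 = 58.56 mSv/h.

58.6 mSv/h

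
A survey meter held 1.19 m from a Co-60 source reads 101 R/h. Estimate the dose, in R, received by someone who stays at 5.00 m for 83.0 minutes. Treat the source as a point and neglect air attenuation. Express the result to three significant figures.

Applying the 1/r² law, rate at 5.00 m:
(1.19/5.00)² = 0.05664, so 101 × 0.05664 = 5.721 R/h.
Dose = rate × time = 5.721 R/h × 1.383 h = 7.912 R.

7.91 R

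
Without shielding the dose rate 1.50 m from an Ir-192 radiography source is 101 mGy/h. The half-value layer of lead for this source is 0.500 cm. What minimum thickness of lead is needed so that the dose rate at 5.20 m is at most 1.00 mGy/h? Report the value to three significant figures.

1.54 cm

At 5.20 m, distance alone gives (1.50/5.20)² = 0.08321, so 101 × 0.08321 = 8.404 mGy/h.
Further attenuation needed: 8.404/1.00 = 8.404.
n = log₂(8.404) = 3.071 half-value layers.
Thickness = 3.071 × 0.500 cm = 1.536 cm.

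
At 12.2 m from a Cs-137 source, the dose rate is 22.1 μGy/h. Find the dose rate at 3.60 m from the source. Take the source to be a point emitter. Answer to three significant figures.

Since intensity falls as 1/r², the rate at 3.60 m is
22.1 × (12.2/3.60)² = 22.1 × 11.48 = 253.7 μGy/h.

254 μGy/h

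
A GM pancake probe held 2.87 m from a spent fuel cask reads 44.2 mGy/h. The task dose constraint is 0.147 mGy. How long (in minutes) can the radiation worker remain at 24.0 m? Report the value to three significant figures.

14.0 min

Using I₁d₁² = I₂d₂², rate at 24.0 m:
44.2 × (2.87/24.0)² = 44.2 × 0.01430 = 0.6321 mGy/h.
Stay time = 0.147 mGy ÷ 0.6321 mGy/h = 0.2326 h = 13.96 min.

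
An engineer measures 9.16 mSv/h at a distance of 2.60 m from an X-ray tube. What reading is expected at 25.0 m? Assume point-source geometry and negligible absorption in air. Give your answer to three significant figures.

0.0991 mSv/h

Using I₁d₁² = I₂d₂², the rate at 25.0 m is
9.16 × (2.60/25.0)² = 9.16 × 0.01082 = 0.09911 mSv/h.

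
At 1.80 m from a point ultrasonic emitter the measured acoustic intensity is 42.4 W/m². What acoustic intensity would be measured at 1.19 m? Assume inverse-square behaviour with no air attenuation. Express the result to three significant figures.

97.0 W/m²

Since intensity falls as 1/r², scaling from 1.80 m to 1.19 m:
(1.80/1.19)² = 2.288, so 42.4 × 2.288 = 97.01 W/m².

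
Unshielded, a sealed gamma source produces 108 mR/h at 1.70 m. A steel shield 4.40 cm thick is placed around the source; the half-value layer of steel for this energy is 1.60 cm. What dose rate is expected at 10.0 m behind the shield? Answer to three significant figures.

Distance alone: 108 × (1.70/10.0)² = 108 × 0.02890 = 3.121 mR/h.
Shield: 4.40/1.60 = 2.750 half-value layers → attenuation 2^(−2.750) = 0.1487.
Combined: 3.121 × 0.1487 = 0.4641 mR/h.

0.464 mR/h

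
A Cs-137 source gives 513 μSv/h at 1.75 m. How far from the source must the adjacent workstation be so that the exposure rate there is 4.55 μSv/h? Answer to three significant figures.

18.6 m

Using I₁d₁² = I₂d₂², d₂ = d₁·√(I₁/I₂).
I₁/I₂ = 513/4.55 = 112.7, so d₂ = 1.75 × √112.7 = 18.58 m.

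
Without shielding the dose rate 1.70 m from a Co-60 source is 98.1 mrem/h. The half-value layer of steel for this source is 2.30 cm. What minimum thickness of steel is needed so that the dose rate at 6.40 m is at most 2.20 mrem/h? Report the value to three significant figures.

3.80 cm

At 6.40 m, distance alone gives (1.70/6.40)² = 0.07056, so 98.1 × 0.07056 = 6.922 mrem/h.
Further attenuation needed: 6.922/2.20 = 3.146.
n = log₂(3.146) = 1.654 half-value layers.
Thickness = 1.654 × 2.30 cm = 3.804 cm.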